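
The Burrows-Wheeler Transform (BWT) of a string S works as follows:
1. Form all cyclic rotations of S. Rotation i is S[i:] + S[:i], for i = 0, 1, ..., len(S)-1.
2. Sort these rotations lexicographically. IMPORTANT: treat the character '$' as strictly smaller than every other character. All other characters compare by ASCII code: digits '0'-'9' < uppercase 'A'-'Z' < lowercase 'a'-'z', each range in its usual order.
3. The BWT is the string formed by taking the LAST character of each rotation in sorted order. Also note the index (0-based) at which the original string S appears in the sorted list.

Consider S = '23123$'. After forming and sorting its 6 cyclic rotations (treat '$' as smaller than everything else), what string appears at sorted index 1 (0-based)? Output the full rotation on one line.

Answer: 123$23

Derivation:
All 6 rotations (rotation i = S[i:]+S[:i]):
  rot[0] = 23123$
  rot[1] = 3123$2
  rot[2] = 123$23
  rot[3] = 23$231
  rot[4] = 3$2312
  rot[5] = $23123
Sorted (with $ < everything):
  sorted[0] = $23123
  sorted[1] = 123$23
  sorted[2] = 23$231
  sorted[3] = 23123$
  sorted[4] = 3$2312
  sorted[5] = 3123$2
sorted[1] = 123$23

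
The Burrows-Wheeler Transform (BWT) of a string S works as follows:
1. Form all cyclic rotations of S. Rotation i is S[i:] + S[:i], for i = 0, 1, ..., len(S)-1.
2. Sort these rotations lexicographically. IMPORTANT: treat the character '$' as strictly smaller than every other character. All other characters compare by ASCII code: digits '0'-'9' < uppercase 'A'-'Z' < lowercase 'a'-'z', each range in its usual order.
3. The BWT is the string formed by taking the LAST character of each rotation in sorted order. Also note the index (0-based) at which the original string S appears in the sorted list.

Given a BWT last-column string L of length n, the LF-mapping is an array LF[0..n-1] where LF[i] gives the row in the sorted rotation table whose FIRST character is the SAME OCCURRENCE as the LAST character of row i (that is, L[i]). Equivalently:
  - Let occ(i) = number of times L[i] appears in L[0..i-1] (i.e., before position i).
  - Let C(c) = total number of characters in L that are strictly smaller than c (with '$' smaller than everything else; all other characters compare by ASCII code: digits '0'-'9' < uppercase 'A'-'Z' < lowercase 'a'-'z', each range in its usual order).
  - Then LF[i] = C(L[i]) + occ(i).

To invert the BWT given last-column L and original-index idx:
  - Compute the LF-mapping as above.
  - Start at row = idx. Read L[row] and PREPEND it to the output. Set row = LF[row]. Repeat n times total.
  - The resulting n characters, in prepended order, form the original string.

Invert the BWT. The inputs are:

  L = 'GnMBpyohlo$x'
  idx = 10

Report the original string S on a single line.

LF mapping: 2 6 3 1 9 11 7 4 5 8 0 10
Walk LF starting at row 10, prepending L[row]:
  step 1: row=10, L[10]='$', prepend. Next row=LF[10]=0
  step 2: row=0, L[0]='G', prepend. Next row=LF[0]=2
  step 3: row=2, L[2]='M', prepend. Next row=LF[2]=3
  step 4: row=3, L[3]='B', prepend. Next row=LF[3]=1
  step 5: row=1, L[1]='n', prepend. Next row=LF[1]=6
  step 6: row=6, L[6]='o', prepend. Next row=LF[6]=7
  step 7: row=7, L[7]='h', prepend. Next row=LF[7]=4
  step 8: row=4, L[4]='p', prepend. Next row=LF[4]=9
  step 9: row=9, L[9]='o', prepend. Next row=LF[9]=8
  step 10: row=8, L[8]='l', prepend. Next row=LF[8]=5
  step 11: row=5, L[5]='y', prepend. Next row=LF[5]=11
  step 12: row=11, L[11]='x', prepend. Next row=LF[11]=10
Reversed output: xylophonBMG$

Answer: xylophonBMG$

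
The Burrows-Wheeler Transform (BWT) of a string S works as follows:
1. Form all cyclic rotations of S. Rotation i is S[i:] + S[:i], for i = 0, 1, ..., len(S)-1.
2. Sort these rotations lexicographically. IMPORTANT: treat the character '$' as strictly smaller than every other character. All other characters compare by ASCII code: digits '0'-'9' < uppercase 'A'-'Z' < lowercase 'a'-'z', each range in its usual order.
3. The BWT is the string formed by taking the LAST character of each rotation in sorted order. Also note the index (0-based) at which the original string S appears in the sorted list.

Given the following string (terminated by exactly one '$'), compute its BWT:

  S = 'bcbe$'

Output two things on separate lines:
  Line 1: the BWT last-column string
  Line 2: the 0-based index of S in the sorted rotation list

All 5 rotations (rotation i = S[i:]+S[:i]):
  rot[0] = bcbe$
  rot[1] = cbe$b
  rot[2] = be$bc
  rot[3] = e$bcb
  rot[4] = $bcbe
Sorted (with $ < everything):
  sorted[0] = $bcbe  (last char: 'e')
  sorted[1] = bcbe$  (last char: '$')
  sorted[2] = be$bc  (last char: 'c')
  sorted[3] = cbe$b  (last char: 'b')
  sorted[4] = e$bcb  (last char: 'b')
Last column: e$cbb
Original string S is at sorted index 1

Answer: e$cbb
1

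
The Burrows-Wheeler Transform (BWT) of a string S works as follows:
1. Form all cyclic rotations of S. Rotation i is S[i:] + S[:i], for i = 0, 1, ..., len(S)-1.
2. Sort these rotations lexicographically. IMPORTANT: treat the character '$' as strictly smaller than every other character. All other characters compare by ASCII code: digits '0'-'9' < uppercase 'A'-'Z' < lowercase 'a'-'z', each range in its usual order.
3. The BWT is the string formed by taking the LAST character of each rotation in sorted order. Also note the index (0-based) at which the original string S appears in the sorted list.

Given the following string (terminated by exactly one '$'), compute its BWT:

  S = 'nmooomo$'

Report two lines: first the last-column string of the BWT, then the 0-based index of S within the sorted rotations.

All 8 rotations (rotation i = S[i:]+S[:i]):
  rot[0] = nmooomo$
  rot[1] = mooomo$n
  rot[2] = ooomo$nm
  rot[3] = oomo$nmo
  rot[4] = omo$nmoo
  rot[5] = mo$nmooo
  rot[6] = o$nmooom
  rot[7] = $nmooomo
Sorted (with $ < everything):
  sorted[0] = $nmooomo  (last char: 'o')
  sorted[1] = mo$nmooo  (last char: 'o')
  sorted[2] = mooomo$n  (last char: 'n')
  sorted[3] = nmooomo$  (last char: '$')
  sorted[4] = o$nmooom  (last char: 'm')
  sorted[5] = omo$nmoo  (last char: 'o')
  sorted[6] = oomo$nmo  (last char: 'o')
  sorted[7] = ooomo$nm  (last char: 'm')
Last column: oon$moom
Original string S is at sorted index 3

Answer: oon$moom
3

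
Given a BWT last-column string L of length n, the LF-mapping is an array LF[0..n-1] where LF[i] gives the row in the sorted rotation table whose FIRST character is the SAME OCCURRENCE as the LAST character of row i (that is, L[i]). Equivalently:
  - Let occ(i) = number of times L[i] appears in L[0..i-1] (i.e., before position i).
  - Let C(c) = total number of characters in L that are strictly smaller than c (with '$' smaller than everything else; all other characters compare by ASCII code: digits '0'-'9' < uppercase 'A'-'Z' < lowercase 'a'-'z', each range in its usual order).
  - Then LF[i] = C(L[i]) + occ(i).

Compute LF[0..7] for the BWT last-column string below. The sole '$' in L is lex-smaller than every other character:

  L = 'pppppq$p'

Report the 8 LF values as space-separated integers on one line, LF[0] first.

Answer: 1 2 3 4 5 7 0 6

Derivation:
Char counts: '$':1, 'p':6, 'q':1
C (first-col start): C('$')=0, C('p')=1, C('q')=7
L[0]='p': occ=0, LF[0]=C('p')+0=1+0=1
L[1]='p': occ=1, LF[1]=C('p')+1=1+1=2
L[2]='p': occ=2, LF[2]=C('p')+2=1+2=3
L[3]='p': occ=3, LF[3]=C('p')+3=1+3=4
L[4]='p': occ=4, LF[4]=C('p')+4=1+4=5
L[5]='q': occ=0, LF[5]=C('q')+0=7+0=7
L[6]='$': occ=0, LF[6]=C('$')+0=0+0=0
L[7]='p': occ=5, LF[7]=C('p')+5=1+5=6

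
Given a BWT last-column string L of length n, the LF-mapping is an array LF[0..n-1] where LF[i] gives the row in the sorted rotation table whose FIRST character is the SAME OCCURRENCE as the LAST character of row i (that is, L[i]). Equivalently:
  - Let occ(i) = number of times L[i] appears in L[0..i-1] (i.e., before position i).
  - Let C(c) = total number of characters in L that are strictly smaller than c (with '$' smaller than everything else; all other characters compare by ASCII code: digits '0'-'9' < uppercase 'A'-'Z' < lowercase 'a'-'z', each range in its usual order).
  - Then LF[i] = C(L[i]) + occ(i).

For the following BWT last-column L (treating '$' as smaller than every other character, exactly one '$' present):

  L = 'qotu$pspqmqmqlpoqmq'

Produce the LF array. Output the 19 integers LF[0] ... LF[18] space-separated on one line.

Char counts: '$':1, 'l':1, 'm':3, 'o':2, 'p':3, 'q':6, 's':1, 't':1, 'u':1
C (first-col start): C('$')=0, C('l')=1, C('m')=2, C('o')=5, C('p')=7, C('q')=10, C('s')=16, C('t')=17, C('u')=18
L[0]='q': occ=0, LF[0]=C('q')+0=10+0=10
L[1]='o': occ=0, LF[1]=C('o')+0=5+0=5
L[2]='t': occ=0, LF[2]=C('t')+0=17+0=17
L[3]='u': occ=0, LF[3]=C('u')+0=18+0=18
L[4]='$': occ=0, LF[4]=C('$')+0=0+0=0
L[5]='p': occ=0, LF[5]=C('p')+0=7+0=7
L[6]='s': occ=0, LF[6]=C('s')+0=16+0=16
L[7]='p': occ=1, LF[7]=C('p')+1=7+1=8
L[8]='q': occ=1, LF[8]=C('q')+1=10+1=11
L[9]='m': occ=0, LF[9]=C('m')+0=2+0=2
L[10]='q': occ=2, LF[10]=C('q')+2=10+2=12
L[11]='m': occ=1, LF[11]=C('m')+1=2+1=3
L[12]='q': occ=3, LF[12]=C('q')+3=10+3=13
L[13]='l': occ=0, LF[13]=C('l')+0=1+0=1
L[14]='p': occ=2, LF[14]=C('p')+2=7+2=9
L[15]='o': occ=1, LF[15]=C('o')+1=5+1=6
L[16]='q': occ=4, LF[16]=C('q')+4=10+4=14
L[17]='m': occ=2, LF[17]=C('m')+2=2+2=4
L[18]='q': occ=5, LF[18]=C('q')+5=10+5=15

Answer: 10 5 17 18 0 7 16 8 11 2 12 3 13 1 9 6 14 4 15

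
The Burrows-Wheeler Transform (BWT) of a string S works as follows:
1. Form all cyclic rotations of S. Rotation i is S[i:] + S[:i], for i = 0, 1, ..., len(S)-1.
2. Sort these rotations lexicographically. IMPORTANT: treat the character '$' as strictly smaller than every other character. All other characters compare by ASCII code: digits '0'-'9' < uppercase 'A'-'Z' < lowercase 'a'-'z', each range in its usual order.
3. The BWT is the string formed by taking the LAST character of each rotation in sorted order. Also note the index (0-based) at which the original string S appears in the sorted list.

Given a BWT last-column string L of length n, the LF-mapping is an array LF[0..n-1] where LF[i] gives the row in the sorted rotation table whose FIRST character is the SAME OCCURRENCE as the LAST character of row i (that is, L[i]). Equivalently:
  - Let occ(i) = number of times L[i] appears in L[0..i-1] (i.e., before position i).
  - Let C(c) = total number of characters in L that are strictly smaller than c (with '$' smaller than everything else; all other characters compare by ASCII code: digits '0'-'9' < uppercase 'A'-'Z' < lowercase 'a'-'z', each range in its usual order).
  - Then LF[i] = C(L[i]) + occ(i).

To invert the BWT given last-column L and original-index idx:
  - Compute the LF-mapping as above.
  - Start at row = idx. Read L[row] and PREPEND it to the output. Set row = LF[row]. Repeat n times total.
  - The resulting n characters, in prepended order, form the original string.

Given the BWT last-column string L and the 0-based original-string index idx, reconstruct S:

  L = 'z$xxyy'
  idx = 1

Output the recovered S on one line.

Answer: xxyyz$

Derivation:
LF mapping: 5 0 1 2 3 4
Walk LF starting at row 1, prepending L[row]:
  step 1: row=1, L[1]='$', prepend. Next row=LF[1]=0
  step 2: row=0, L[0]='z', prepend. Next row=LF[0]=5
  step 3: row=5, L[5]='y', prepend. Next row=LF[5]=4
  step 4: row=4, L[4]='y', prepend. Next row=LF[4]=3
  step 5: row=3, L[3]='x', prepend. Next row=LF[3]=2
  step 6: row=2, L[2]='x', prepend. Next row=LF[2]=1
Reversed output: xxyyz$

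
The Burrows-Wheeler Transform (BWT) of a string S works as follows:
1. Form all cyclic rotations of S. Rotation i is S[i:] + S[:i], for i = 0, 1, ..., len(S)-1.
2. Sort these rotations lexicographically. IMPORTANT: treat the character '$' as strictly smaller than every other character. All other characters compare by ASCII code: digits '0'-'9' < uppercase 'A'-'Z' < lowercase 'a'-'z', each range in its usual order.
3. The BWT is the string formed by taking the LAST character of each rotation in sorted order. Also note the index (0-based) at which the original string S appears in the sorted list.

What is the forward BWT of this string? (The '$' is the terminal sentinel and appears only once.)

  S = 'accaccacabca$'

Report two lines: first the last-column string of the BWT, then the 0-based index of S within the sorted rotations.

Answer: acccc$abaccaa
5

Derivation:
All 13 rotations (rotation i = S[i:]+S[:i]):
  rot[0] = accaccacabca$
  rot[1] = ccaccacabca$a
  rot[2] = caccacabca$ac
  rot[3] = accacabca$acc
  rot[4] = ccacabca$acca
  rot[5] = cacabca$accac
  rot[6] = acabca$accacc
  rot[7] = cabca$accacca
  rot[8] = abca$accaccac
  rot[9] = bca$accaccaca
  rot[10] = ca$accaccacab
  rot[11] = a$accaccacabc
  rot[12] = $accaccacabca
Sorted (with $ < everything):
  sorted[0] = $accaccacabca  (last char: 'a')
  sorted[1] = a$accaccacabc  (last char: 'c')
  sorted[2] = abca$accaccac  (last char: 'c')
  sorted[3] = acabca$accacc  (last char: 'c')
  sorted[4] = accacabca$acc  (last char: 'c')
  sorted[5] = accaccacabca$  (last char: '$')
  sorted[6] = bca$accaccaca  (last char: 'a')
  sorted[7] = ca$accaccacab  (last char: 'b')
  sorted[8] = cabca$accacca  (last char: 'a')
  sorted[9] = cacabca$accac  (last char: 'c')
  sorted[10] = caccacabca$ac  (last char: 'c')
  sorted[11] = ccacabca$acca  (last char: 'a')
  sorted[12] = ccaccacabca$a  (last char: 'a')
Last column: acccc$abaccaa
Original string S is at sorted index 5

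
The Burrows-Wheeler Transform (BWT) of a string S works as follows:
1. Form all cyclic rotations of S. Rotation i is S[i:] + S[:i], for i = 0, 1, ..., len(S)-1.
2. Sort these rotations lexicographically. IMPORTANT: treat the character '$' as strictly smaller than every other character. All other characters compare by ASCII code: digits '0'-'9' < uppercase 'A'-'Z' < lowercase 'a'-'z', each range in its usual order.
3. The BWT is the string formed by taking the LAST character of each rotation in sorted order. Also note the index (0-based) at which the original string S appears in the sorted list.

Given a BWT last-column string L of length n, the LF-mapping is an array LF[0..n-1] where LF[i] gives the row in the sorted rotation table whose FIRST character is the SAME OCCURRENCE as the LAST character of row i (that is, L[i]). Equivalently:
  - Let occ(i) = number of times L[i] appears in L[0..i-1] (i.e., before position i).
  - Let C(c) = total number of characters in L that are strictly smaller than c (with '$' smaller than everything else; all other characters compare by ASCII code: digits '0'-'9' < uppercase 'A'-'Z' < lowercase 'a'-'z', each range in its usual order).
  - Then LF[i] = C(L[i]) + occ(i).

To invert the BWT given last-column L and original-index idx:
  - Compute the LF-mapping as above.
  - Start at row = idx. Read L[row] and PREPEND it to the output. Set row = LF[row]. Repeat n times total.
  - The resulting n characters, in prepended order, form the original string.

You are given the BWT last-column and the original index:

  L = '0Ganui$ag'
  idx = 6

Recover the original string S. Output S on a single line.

LF mapping: 1 2 3 7 8 6 0 4 5
Walk LF starting at row 6, prepending L[row]:
  step 1: row=6, L[6]='$', prepend. Next row=LF[6]=0
  step 2: row=0, L[0]='0', prepend. Next row=LF[0]=1
  step 3: row=1, L[1]='G', prepend. Next row=LF[1]=2
  step 4: row=2, L[2]='a', prepend. Next row=LF[2]=3
  step 5: row=3, L[3]='n', prepend. Next row=LF[3]=7
  step 6: row=7, L[7]='a', prepend. Next row=LF[7]=4
  step 7: row=4, L[4]='u', prepend. Next row=LF[4]=8
  step 8: row=8, L[8]='g', prepend. Next row=LF[8]=5
  step 9: row=5, L[5]='i', prepend. Next row=LF[5]=6
Reversed output: iguanaG0$

Answer: iguanaG0$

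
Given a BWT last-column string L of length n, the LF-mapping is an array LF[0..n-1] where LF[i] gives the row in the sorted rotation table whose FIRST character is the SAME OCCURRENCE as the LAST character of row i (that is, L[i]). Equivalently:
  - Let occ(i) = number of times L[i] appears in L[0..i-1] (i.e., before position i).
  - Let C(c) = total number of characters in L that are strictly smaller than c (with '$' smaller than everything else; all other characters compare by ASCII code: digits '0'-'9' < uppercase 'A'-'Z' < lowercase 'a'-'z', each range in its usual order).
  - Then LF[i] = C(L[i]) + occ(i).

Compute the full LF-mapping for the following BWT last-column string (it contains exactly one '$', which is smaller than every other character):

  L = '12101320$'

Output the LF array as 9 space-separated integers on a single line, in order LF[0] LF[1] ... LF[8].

Answer: 3 6 4 1 5 8 7 2 0

Derivation:
Char counts: '$':1, '0':2, '1':3, '2':2, '3':1
C (first-col start): C('$')=0, C('0')=1, C('1')=3, C('2')=6, C('3')=8
L[0]='1': occ=0, LF[0]=C('1')+0=3+0=3
L[1]='2': occ=0, LF[1]=C('2')+0=6+0=6
L[2]='1': occ=1, LF[2]=C('1')+1=3+1=4
L[3]='0': occ=0, LF[3]=C('0')+0=1+0=1
L[4]='1': occ=2, LF[4]=C('1')+2=3+2=5
L[5]='3': occ=0, LF[5]=C('3')+0=8+0=8
L[6]='2': occ=1, LF[6]=C('2')+1=6+1=7
L[7]='0': occ=1, LF[7]=C('0')+1=1+1=2
L[8]='$': occ=0, LF[8]=C('$')+0=0+0=0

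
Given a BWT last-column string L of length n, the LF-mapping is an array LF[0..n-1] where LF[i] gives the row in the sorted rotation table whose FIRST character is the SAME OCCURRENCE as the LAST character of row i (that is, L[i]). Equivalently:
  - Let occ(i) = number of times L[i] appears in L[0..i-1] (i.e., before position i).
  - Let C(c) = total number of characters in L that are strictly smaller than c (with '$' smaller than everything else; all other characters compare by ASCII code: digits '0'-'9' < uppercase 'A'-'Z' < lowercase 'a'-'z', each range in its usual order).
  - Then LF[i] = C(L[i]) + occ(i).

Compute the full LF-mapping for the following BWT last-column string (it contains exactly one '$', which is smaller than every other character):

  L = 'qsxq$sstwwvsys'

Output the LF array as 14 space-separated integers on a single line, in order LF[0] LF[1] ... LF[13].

Answer: 1 3 12 2 0 4 5 8 10 11 9 6 13 7

Derivation:
Char counts: '$':1, 'q':2, 's':5, 't':1, 'v':1, 'w':2, 'x':1, 'y':1
C (first-col start): C('$')=0, C('q')=1, C('s')=3, C('t')=8, C('v')=9, C('w')=10, C('x')=12, C('y')=13
L[0]='q': occ=0, LF[0]=C('q')+0=1+0=1
L[1]='s': occ=0, LF[1]=C('s')+0=3+0=3
L[2]='x': occ=0, LF[2]=C('x')+0=12+0=12
L[3]='q': occ=1, LF[3]=C('q')+1=1+1=2
L[4]='$': occ=0, LF[4]=C('$')+0=0+0=0
L[5]='s': occ=1, LF[5]=C('s')+1=3+1=4
L[6]='s': occ=2, LF[6]=C('s')+2=3+2=5
L[7]='t': occ=0, LF[7]=C('t')+0=8+0=8
L[8]='w': occ=0, LF[8]=C('w')+0=10+0=10
L[9]='w': occ=1, LF[9]=C('w')+1=10+1=11
L[10]='v': occ=0, LF[10]=C('v')+0=9+0=9
L[11]='s': occ=3, LF[11]=C('s')+3=3+3=6
L[12]='y': occ=0, LF[12]=C('y')+0=13+0=13
L[13]='s': occ=4, LF[13]=C('s')+4=3+4=7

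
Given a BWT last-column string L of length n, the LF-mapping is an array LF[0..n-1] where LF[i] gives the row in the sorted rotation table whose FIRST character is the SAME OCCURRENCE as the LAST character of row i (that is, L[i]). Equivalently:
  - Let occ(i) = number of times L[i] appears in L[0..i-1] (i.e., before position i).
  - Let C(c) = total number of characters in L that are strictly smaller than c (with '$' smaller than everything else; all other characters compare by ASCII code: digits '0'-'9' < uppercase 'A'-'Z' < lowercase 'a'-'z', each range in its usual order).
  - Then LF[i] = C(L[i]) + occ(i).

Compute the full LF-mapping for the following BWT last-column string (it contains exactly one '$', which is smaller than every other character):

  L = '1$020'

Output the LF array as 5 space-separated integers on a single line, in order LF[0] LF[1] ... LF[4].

Answer: 3 0 1 4 2

Derivation:
Char counts: '$':1, '0':2, '1':1, '2':1
C (first-col start): C('$')=0, C('0')=1, C('1')=3, C('2')=4
L[0]='1': occ=0, LF[0]=C('1')+0=3+0=3
L[1]='$': occ=0, LF[1]=C('$')+0=0+0=0
L[2]='0': occ=0, LF[2]=C('0')+0=1+0=1
L[3]='2': occ=0, LF[3]=C('2')+0=4+0=4
L[4]='0': occ=1, LF[4]=C('0')+1=1+1=2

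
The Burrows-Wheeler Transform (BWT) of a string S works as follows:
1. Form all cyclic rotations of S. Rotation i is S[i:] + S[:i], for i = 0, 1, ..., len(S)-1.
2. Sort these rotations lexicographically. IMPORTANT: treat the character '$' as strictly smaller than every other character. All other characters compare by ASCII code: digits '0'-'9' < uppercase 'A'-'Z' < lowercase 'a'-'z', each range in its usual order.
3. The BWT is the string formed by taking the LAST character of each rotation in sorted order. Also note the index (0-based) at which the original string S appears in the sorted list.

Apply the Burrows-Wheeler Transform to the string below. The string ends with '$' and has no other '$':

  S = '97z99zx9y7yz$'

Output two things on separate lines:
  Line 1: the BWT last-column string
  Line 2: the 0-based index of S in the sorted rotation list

All 13 rotations (rotation i = S[i:]+S[:i]):
  rot[0] = 97z99zx9y7yz$
  rot[1] = 7z99zx9y7yz$9
  rot[2] = z99zx9y7yz$97
  rot[3] = 99zx9y7yz$97z
  rot[4] = 9zx9y7yz$97z9
  rot[5] = zx9y7yz$97z99
  rot[6] = x9y7yz$97z99z
  rot[7] = 9y7yz$97z99zx
  rot[8] = y7yz$97z99zx9
  rot[9] = 7yz$97z99zx9y
  rot[10] = yz$97z99zx9y7
  rot[11] = z$97z99zx9y7y
  rot[12] = $97z99zx9y7yz
Sorted (with $ < everything):
  sorted[0] = $97z99zx9y7yz  (last char: 'z')
  sorted[1] = 7yz$97z99zx9y  (last char: 'y')
  sorted[2] = 7z99zx9y7yz$9  (last char: '9')
  sorted[3] = 97z99zx9y7yz$  (last char: '$')
  sorted[4] = 99zx9y7yz$97z  (last char: 'z')
  sorted[5] = 9y7yz$97z99zx  (last char: 'x')
  sorted[6] = 9zx9y7yz$97z9  (last char: '9')
  sorted[7] = x9y7yz$97z99z  (last char: 'z')
  sorted[8] = y7yz$97z99zx9  (last char: '9')
  sorted[9] = yz$97z99zx9y7  (last char: '7')
  sorted[10] = z$97z99zx9y7y  (last char: 'y')
  sorted[11] = z99zx9y7yz$97  (last char: '7')
  sorted[12] = zx9y7yz$97z99  (last char: '9')
Last column: zy9$zx9z97y79
Original string S is at sorted index 3

Answer: zy9$zx9z97y79
3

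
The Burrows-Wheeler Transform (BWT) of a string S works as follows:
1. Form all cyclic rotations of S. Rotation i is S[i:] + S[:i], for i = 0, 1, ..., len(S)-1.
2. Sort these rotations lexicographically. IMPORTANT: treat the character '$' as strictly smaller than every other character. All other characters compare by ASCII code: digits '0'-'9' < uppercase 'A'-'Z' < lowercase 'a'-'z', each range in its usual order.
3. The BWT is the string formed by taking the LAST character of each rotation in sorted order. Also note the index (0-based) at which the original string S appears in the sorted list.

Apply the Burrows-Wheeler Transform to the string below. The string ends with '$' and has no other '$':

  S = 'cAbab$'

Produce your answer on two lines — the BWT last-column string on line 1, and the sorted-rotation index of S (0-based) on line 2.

Answer: bcbaA$
5

Derivation:
All 6 rotations (rotation i = S[i:]+S[:i]):
  rot[0] = cAbab$
  rot[1] = Abab$c
  rot[2] = bab$cA
  rot[3] = ab$cAb
  rot[4] = b$cAba
  rot[5] = $cAbab
Sorted (with $ < everything):
  sorted[0] = $cAbab  (last char: 'b')
  sorted[1] = Abab$c  (last char: 'c')
  sorted[2] = ab$cAb  (last char: 'b')
  sorted[3] = b$cAba  (last char: 'a')
  sorted[4] = bab$cA  (last char: 'A')
  sorted[5] = cAbab$  (last char: '$')
Last column: bcbaA$
Original string S is at sorted index 5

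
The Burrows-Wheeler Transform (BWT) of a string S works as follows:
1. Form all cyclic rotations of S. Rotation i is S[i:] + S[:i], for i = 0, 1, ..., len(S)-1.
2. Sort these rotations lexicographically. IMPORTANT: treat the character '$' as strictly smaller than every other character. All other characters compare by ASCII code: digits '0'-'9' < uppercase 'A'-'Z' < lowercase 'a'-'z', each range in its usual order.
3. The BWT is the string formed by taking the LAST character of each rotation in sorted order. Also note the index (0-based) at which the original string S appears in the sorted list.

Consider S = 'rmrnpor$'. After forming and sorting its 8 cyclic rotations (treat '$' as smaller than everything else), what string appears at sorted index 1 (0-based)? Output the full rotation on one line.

Answer: mrnpor$r

Derivation:
All 8 rotations (rotation i = S[i:]+S[:i]):
  rot[0] = rmrnpor$
  rot[1] = mrnpor$r
  rot[2] = rnpor$rm
  rot[3] = npor$rmr
  rot[4] = por$rmrn
  rot[5] = or$rmrnp
  rot[6] = r$rmrnpo
  rot[7] = $rmrnpor
Sorted (with $ < everything):
  sorted[0] = $rmrnpor
  sorted[1] = mrnpor$r
  sorted[2] = npor$rmr
  sorted[3] = or$rmrnp
  sorted[4] = por$rmrn
  sorted[5] = r$rmrnpo
  sorted[6] = rmrnpor$
  sorted[7] = rnpor$rm
sorted[1] = mrnpor$r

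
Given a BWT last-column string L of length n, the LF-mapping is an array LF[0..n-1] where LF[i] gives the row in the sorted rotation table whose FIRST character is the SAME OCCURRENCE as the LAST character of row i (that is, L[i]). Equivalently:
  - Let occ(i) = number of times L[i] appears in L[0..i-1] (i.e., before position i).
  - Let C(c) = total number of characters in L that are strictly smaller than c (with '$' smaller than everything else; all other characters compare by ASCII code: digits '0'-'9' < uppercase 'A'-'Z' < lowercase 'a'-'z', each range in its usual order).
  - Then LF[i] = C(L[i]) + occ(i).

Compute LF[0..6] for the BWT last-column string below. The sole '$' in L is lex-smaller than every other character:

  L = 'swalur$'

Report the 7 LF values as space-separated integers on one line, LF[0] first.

Char counts: '$':1, 'a':1, 'l':1, 'r':1, 's':1, 'u':1, 'w':1
C (first-col start): C('$')=0, C('a')=1, C('l')=2, C('r')=3, C('s')=4, C('u')=5, C('w')=6
L[0]='s': occ=0, LF[0]=C('s')+0=4+0=4
L[1]='w': occ=0, LF[1]=C('w')+0=6+0=6
L[2]='a': occ=0, LF[2]=C('a')+0=1+0=1
L[3]='l': occ=0, LF[3]=C('l')+0=2+0=2
L[4]='u': occ=0, LF[4]=C('u')+0=5+0=5
L[5]='r': occ=0, LF[5]=C('r')+0=3+0=3
L[6]='$': occ=0, LF[6]=C('$')+0=0+0=0

Answer: 4 6 1 2 5 3 0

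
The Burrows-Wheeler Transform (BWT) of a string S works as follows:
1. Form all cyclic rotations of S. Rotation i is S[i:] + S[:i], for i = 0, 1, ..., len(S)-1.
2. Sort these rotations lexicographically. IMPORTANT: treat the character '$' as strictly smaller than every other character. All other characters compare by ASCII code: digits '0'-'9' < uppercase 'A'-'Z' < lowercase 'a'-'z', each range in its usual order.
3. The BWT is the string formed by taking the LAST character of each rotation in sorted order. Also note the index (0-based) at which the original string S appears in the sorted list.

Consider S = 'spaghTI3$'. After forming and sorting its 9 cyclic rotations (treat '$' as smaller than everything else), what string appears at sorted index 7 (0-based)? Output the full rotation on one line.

All 9 rotations (rotation i = S[i:]+S[:i]):
  rot[0] = spaghTI3$
  rot[1] = paghTI3$s
  rot[2] = aghTI3$sp
  rot[3] = ghTI3$spa
  rot[4] = hTI3$spag
  rot[5] = TI3$spagh
  rot[6] = I3$spaghT
  rot[7] = 3$spaghTI
  rot[8] = $spaghTI3
Sorted (with $ < everything):
  sorted[0] = $spaghTI3
  sorted[1] = 3$spaghTI
  sorted[2] = I3$spaghT
  sorted[3] = TI3$spagh
  sorted[4] = aghTI3$sp
  sorted[5] = ghTI3$spa
  sorted[6] = hTI3$spag
  sorted[7] = paghTI3$s
  sorted[8] = spaghTI3$
sorted[7] = paghTI3$s

Answer: paghTI3$s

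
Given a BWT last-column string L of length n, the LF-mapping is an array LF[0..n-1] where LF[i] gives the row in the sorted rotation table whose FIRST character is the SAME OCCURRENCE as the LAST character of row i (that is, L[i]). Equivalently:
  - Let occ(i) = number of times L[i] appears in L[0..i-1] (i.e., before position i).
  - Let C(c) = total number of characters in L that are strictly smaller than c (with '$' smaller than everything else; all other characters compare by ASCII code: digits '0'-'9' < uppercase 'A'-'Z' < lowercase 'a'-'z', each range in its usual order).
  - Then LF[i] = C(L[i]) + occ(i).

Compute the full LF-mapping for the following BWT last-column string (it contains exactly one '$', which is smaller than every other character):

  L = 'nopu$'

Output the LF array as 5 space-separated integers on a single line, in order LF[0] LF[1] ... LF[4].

Answer: 1 2 3 4 0

Derivation:
Char counts: '$':1, 'n':1, 'o':1, 'p':1, 'u':1
C (first-col start): C('$')=0, C('n')=1, C('o')=2, C('p')=3, C('u')=4
L[0]='n': occ=0, LF[0]=C('n')+0=1+0=1
L[1]='o': occ=0, LF[1]=C('o')+0=2+0=2
L[2]='p': occ=0, LF[2]=C('p')+0=3+0=3
L[3]='u': occ=0, LF[3]=C('u')+0=4+0=4
L[4]='$': occ=0, LF[4]=C('$')+0=0+0=0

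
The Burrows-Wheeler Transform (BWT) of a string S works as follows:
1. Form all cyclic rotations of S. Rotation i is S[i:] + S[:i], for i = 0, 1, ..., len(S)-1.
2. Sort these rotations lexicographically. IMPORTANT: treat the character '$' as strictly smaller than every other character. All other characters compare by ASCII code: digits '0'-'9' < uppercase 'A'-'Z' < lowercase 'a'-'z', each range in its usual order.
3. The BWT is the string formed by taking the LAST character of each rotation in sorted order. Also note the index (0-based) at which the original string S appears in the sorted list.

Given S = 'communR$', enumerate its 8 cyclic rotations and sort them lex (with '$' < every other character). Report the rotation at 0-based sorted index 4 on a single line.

All 8 rotations (rotation i = S[i:]+S[:i]):
  rot[0] = communR$
  rot[1] = ommunR$c
  rot[2] = mmunR$co
  rot[3] = munR$com
  rot[4] = unR$comm
  rot[5] = nR$commu
  rot[6] = R$commun
  rot[7] = $communR
Sorted (with $ < everything):
  sorted[0] = $communR
  sorted[1] = R$commun
  sorted[2] = communR$
  sorted[3] = mmunR$co
  sorted[4] = munR$com
  sorted[5] = nR$commu
  sorted[6] = ommunR$c
  sorted[7] = unR$comm
sorted[4] = munR$com

Answer: munR$com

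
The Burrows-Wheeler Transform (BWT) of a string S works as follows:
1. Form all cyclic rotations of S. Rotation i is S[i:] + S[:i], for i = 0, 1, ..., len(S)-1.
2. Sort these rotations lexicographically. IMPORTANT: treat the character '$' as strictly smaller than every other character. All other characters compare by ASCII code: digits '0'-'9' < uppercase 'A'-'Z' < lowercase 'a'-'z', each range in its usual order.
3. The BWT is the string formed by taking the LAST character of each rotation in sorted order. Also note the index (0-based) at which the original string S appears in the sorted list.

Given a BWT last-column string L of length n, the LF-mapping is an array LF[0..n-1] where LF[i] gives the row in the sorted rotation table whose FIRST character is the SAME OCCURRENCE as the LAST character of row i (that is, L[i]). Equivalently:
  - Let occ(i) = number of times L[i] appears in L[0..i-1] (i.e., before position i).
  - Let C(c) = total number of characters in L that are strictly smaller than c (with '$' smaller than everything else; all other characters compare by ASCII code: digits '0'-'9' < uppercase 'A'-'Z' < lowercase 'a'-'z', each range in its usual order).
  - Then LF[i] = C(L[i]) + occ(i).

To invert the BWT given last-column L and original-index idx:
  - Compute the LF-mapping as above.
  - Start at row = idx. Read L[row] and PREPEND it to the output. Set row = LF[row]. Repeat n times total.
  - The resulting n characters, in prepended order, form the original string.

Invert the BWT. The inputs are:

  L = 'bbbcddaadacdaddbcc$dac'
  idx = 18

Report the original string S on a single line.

LF mapping: 6 7 8 10 15 16 1 2 17 3 11 18 4 19 20 9 12 13 0 21 5 14
Walk LF starting at row 18, prepending L[row]:
  step 1: row=18, L[18]='$', prepend. Next row=LF[18]=0
  step 2: row=0, L[0]='b', prepend. Next row=LF[0]=6
  step 3: row=6, L[6]='a', prepend. Next row=LF[6]=1
  step 4: row=1, L[1]='b', prepend. Next row=LF[1]=7
  step 5: row=7, L[7]='a', prepend. Next row=LF[7]=2
  step 6: row=2, L[2]='b', prepend. Next row=LF[2]=8
  step 7: row=8, L[8]='d', prepend. Next row=LF[8]=17
  step 8: row=17, L[17]='c', prepend. Next row=LF[17]=13
  step 9: row=13, L[13]='d', prepend. Next row=LF[13]=19
  step 10: row=19, L[19]='d', prepend. Next row=LF[19]=21
  step 11: row=21, L[21]='c', prepend. Next row=LF[21]=14
  step 12: row=14, L[14]='d', prepend. Next row=LF[14]=20
  step 13: row=20, L[20]='a', prepend. Next row=LF[20]=5
  step 14: row=5, L[5]='d', prepend. Next row=LF[5]=16
  step 15: row=16, L[16]='c', prepend. Next row=LF[16]=12
  step 16: row=12, L[12]='a', prepend. Next row=LF[12]=4
  step 17: row=4, L[4]='d', prepend. Next row=LF[4]=15
  step 18: row=15, L[15]='b', prepend. Next row=LF[15]=9
  step 19: row=9, L[9]='a', prepend. Next row=LF[9]=3
  step 20: row=3, L[3]='c', prepend. Next row=LF[3]=10
  step 21: row=10, L[10]='c', prepend. Next row=LF[10]=11
  step 22: row=11, L[11]='d', prepend. Next row=LF[11]=18
Reversed output: dccabdacdadcddcdbabab$

Answer: dccabdacdadcddcdbabab$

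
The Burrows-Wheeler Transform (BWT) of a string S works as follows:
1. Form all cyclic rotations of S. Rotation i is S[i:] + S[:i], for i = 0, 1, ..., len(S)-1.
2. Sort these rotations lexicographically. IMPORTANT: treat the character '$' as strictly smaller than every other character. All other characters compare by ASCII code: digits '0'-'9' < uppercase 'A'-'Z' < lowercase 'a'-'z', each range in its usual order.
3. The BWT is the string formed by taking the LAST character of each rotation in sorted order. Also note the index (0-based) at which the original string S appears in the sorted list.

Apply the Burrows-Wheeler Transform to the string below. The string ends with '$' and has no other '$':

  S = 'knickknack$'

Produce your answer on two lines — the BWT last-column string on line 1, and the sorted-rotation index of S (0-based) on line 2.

All 11 rotations (rotation i = S[i:]+S[:i]):
  rot[0] = knickknack$
  rot[1] = nickknack$k
  rot[2] = ickknack$kn
  rot[3] = ckknack$kni
  rot[4] = kknack$knic
  rot[5] = knack$knick
  rot[6] = nack$knickk
  rot[7] = ack$knickkn
  rot[8] = ck$knickkna
  rot[9] = k$knickknac
  rot[10] = $knickknack
Sorted (with $ < everything):
  sorted[0] = $knickknack  (last char: 'k')
  sorted[1] = ack$knickkn  (last char: 'n')
  sorted[2] = ck$knickkna  (last char: 'a')
  sorted[3] = ckknack$kni  (last char: 'i')
  sorted[4] = ickknack$kn  (last char: 'n')
  sorted[5] = k$knickknac  (last char: 'c')
  sorted[6] = kknack$knic  (last char: 'c')
  sorted[7] = knack$knick  (last char: 'k')
  sorted[8] = knickknack$  (last char: '$')
  sorted[9] = nack$knickk  (last char: 'k')
  sorted[10] = nickknack$k  (last char: 'k')
Last column: knaincck$kk
Original string S is at sorted index 8

Answer: knaincck$kk
8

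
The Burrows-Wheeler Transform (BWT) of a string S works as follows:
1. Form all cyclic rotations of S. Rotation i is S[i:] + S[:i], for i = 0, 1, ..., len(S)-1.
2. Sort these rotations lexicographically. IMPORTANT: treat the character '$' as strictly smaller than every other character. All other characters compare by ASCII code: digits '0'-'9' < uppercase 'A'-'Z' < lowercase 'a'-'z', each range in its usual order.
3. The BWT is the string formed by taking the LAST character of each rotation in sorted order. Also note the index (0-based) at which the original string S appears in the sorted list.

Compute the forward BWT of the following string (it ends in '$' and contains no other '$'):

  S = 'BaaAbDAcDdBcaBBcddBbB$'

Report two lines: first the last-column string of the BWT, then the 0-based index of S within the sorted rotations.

Answer: BaDba$ddBbcacBBAABBdDc
5

Derivation:
All 22 rotations (rotation i = S[i:]+S[:i]):
  rot[0] = BaaAbDAcDdBcaBBcddBbB$
  rot[1] = aaAbDAcDdBcaBBcddBbB$B
  rot[2] = aAbDAcDdBcaBBcddBbB$Ba
  rot[3] = AbDAcDdBcaBBcddBbB$Baa
  rot[4] = bDAcDdBcaBBcddBbB$BaaA
  rot[5] = DAcDdBcaBBcddBbB$BaaAb
  rot[6] = AcDdBcaBBcddBbB$BaaAbD
  rot[7] = cDdBcaBBcddBbB$BaaAbDA
  rot[8] = DdBcaBBcddBbB$BaaAbDAc
  rot[9] = dBcaBBcddBbB$BaaAbDAcD
  rot[10] = BcaBBcddBbB$BaaAbDAcDd
  rot[11] = caBBcddBbB$BaaAbDAcDdB
  rot[12] = aBBcddBbB$BaaAbDAcDdBc
  rot[13] = BBcddBbB$BaaAbDAcDdBca
  rot[14] = BcddBbB$BaaAbDAcDdBcaB
  rot[15] = cddBbB$BaaAbDAcDdBcaBB
  rot[16] = ddBbB$BaaAbDAcDdBcaBBc
  rot[17] = dBbB$BaaAbDAcDdBcaBBcd
  rot[18] = BbB$BaaAbDAcDdBcaBBcdd
  rot[19] = bB$BaaAbDAcDdBcaBBcddB
  rot[20] = B$BaaAbDAcDdBcaBBcddBb
  rot[21] = $BaaAbDAcDdBcaBBcddBbB
Sorted (with $ < everything):
  sorted[0] = $BaaAbDAcDdBcaBBcddBbB  (last char: 'B')
  sorted[1] = AbDAcDdBcaBBcddBbB$Baa  (last char: 'a')
  sorted[2] = AcDdBcaBBcddBbB$BaaAbD  (last char: 'D')
  sorted[3] = B$BaaAbDAcDdBcaBBcddBb  (last char: 'b')
  sorted[4] = BBcddBbB$BaaAbDAcDdBca  (last char: 'a')
  sorted[5] = BaaAbDAcDdBcaBBcddBbB$  (last char: '$')
  sorted[6] = BbB$BaaAbDAcDdBcaBBcdd  (last char: 'd')
  sorted[7] = BcaBBcddBbB$BaaAbDAcDd  (last char: 'd')
  sorted[8] = BcddBbB$BaaAbDAcDdBcaB  (last char: 'B')
  sorted[9] = DAcDdBcaBBcddBbB$BaaAb  (last char: 'b')
  sorted[10] = DdBcaBBcddBbB$BaaAbDAc  (last char: 'c')
  sorted[11] = aAbDAcDdBcaBBcddBbB$Ba  (last char: 'a')
  sorted[12] = aBBcddBbB$BaaAbDAcDdBc  (last char: 'c')
  sorted[13] = aaAbDAcDdBcaBBcddBbB$B  (last char: 'B')
  sorted[14] = bB$BaaAbDAcDdBcaBBcddB  (last char: 'B')
  sorted[15] = bDAcDdBcaBBcddBbB$BaaA  (last char: 'A')
  sorted[16] = cDdBcaBBcddBbB$BaaAbDA  (last char: 'A')
  sorted[17] = caBBcddBbB$BaaAbDAcDdB  (last char: 'B')
  sorted[18] = cddBbB$BaaAbDAcDdBcaBB  (last char: 'B')
  sorted[19] = dBbB$BaaAbDAcDdBcaBBcd  (last char: 'd')
  sorted[20] = dBcaBBcddBbB$BaaAbDAcD  (last char: 'D')
  sorted[21] = ddBbB$BaaAbDAcDdBcaBBc  (last char: 'c')
Last column: BaDba$ddBbcacBBAABBdDc
Original string S is at sorted index 5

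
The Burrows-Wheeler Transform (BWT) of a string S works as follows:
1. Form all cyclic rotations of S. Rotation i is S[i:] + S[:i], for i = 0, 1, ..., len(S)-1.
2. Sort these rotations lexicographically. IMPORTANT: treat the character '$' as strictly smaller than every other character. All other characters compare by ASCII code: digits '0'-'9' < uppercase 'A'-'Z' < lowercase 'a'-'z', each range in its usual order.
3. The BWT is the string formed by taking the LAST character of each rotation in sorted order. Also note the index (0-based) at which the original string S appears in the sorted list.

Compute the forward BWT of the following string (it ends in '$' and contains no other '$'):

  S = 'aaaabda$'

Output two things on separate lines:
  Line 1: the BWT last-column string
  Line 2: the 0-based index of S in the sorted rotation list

All 8 rotations (rotation i = S[i:]+S[:i]):
  rot[0] = aaaabda$
  rot[1] = aaabda$a
  rot[2] = aabda$aa
  rot[3] = abda$aaa
  rot[4] = bda$aaaa
  rot[5] = da$aaaab
  rot[6] = a$aaaabd
  rot[7] = $aaaabda
Sorted (with $ < everything):
  sorted[0] = $aaaabda  (last char: 'a')
  sorted[1] = a$aaaabd  (last char: 'd')
  sorted[2] = aaaabda$  (last char: '$')
  sorted[3] = aaabda$a  (last char: 'a')
  sorted[4] = aabda$aa  (last char: 'a')
  sorted[5] = abda$aaa  (last char: 'a')
  sorted[6] = bda$aaaa  (last char: 'a')
  sorted[7] = da$aaaab  (last char: 'b')
Last column: ad$aaaab
Original string S is at sorted index 2

Answer: ad$aaaab
2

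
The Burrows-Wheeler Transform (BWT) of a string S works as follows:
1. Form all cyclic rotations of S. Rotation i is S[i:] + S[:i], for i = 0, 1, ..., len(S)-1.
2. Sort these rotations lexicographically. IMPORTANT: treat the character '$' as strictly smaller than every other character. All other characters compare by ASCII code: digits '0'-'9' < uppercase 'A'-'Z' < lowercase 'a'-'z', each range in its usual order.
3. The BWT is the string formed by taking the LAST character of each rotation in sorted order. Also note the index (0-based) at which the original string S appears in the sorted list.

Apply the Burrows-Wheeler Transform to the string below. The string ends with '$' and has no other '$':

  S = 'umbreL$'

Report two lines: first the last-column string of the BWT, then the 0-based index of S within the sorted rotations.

Answer: Lemrub$
6

Derivation:
All 7 rotations (rotation i = S[i:]+S[:i]):
  rot[0] = umbreL$
  rot[1] = mbreL$u
  rot[2] = breL$um
  rot[3] = reL$umb
  rot[4] = eL$umbr
  rot[5] = L$umbre
  rot[6] = $umbreL
Sorted (with $ < everything):
  sorted[0] = $umbreL  (last char: 'L')
  sorted[1] = L$umbre  (last char: 'e')
  sorted[2] = breL$um  (last char: 'm')
  sorted[3] = eL$umbr  (last char: 'r')
  sorted[4] = mbreL$u  (last char: 'u')
  sorted[5] = reL$umb  (last char: 'b')
  sorted[6] = umbreL$  (last char: '$')
Last column: Lemrub$
Original string S is at sorted index 6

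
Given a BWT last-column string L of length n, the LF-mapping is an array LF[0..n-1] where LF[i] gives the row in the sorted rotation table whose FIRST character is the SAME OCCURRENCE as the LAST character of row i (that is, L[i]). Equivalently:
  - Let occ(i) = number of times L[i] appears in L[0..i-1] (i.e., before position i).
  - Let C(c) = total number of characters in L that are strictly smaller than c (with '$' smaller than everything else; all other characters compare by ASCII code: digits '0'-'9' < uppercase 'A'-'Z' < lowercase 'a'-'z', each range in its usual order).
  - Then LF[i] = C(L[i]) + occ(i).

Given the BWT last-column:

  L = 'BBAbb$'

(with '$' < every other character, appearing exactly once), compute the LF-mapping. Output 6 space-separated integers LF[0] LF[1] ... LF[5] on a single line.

Char counts: '$':1, 'A':1, 'B':2, 'b':2
C (first-col start): C('$')=0, C('A')=1, C('B')=2, C('b')=4
L[0]='B': occ=0, LF[0]=C('B')+0=2+0=2
L[1]='B': occ=1, LF[1]=C('B')+1=2+1=3
L[2]='A': occ=0, LF[2]=C('A')+0=1+0=1
L[3]='b': occ=0, LF[3]=C('b')+0=4+0=4
L[4]='b': occ=1, LF[4]=C('b')+1=4+1=5
L[5]='$': occ=0, LF[5]=C('$')+0=0+0=0

Answer: 2 3 1 4 5 0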